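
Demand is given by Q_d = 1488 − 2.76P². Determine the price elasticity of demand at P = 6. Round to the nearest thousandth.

At P = 6, Q_d = 1388.64.
dQ_d/dP = −2·2.76·P = −33.12.
Point elasticity E = (dQ_d/dP)·(P/Q_d) = -33.12 × 6/1388.64 ≈ -0.143.
|E| < 1, so demand is inelastic at this price.

-0.143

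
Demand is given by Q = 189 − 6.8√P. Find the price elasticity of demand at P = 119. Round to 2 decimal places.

-0.32

At P = 119, Q = 114.8208.
dQ/dP = −6.8/(2√P) = −6.8/(2·10.9087).
Point elasticity E = (dQ/dP)·(P/Q) = -0.3117 × 119/114.8208 ≈ -0.32.
|E| < 1, so demand is inelastic at this price.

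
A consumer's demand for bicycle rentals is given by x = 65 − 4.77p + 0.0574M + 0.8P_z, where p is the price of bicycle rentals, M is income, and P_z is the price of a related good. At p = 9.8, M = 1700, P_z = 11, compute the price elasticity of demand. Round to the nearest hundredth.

x = 65 − 4.77(9.8) + 0.0574(1700) + 0.8(11) = 65 − 46.746 + 97.58 + 8.8 = 124.634.
∂x/∂p = −4.77, so E_p = (−4.77)·(9.8/124.634) ≈ -0.38.
|E_p| < 1: demand is inelastic.

-0.38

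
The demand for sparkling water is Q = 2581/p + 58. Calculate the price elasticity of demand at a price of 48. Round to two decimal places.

At p = 48, Q = 111.7708.
dQ/dp = −2581/p² = −1.1202.
Point elasticity E = (dQ/dp)·(p/Q) = -1.1202 × 48/111.7708 ≈ -0.48.
|E| < 1, so demand is inelastic at this price.

-0.48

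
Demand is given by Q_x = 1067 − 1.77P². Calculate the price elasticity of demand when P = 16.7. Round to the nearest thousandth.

-1.722

At P = 16.7, Q_x = 573.3647.
dQ_x/dP = −2·1.77·P = −59.118.
Point elasticity E = (dQ_x/dP)·(P/Q_x) = -59.118 × 16.7/573.3647 ≈ -1.722.
|E| > 1, so demand is elastic at this price.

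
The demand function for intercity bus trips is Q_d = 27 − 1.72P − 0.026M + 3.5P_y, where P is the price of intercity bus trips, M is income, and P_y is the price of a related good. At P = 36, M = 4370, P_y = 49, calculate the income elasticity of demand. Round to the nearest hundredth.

-4.95

At the given point, Q_d = 27 − 1.72(36) − 0.026(4370) + 3.5(49) = 27 − 61.92 − 113.62 + 171.5 = 22.96.
∂Q_d/∂M = −0.026, so E_I = -0.026·(4370/22.96) ≈ -4.95.
E_I < 0: inferior good.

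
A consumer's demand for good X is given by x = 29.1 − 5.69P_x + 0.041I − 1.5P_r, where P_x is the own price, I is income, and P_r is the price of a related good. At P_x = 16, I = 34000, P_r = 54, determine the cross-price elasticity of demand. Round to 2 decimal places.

First evaluate x: 29.1 − 5.69(16) + 0.041(34000) − 1.5(54) = 29.1 − 91.04 + 1394 − 81 = 1251.06.
∂x/∂P_r = −1.5, so E_xy = -1.5·(54/1251.06) ≈ -0.06.
E_xy < 0: the goods are complements.

-0.06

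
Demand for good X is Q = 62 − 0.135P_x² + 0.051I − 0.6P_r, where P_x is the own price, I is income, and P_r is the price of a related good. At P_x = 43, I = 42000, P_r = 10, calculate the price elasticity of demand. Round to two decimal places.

-0.26

Substituting, Q = 62 − 0.135(43)² + 0.051(42000) − 0.6(10) = 62 − 249.615 + 2142 − 6 = 1948.385.
∂Q/∂P_x = −2·0.135·P_x = -11.61, so E_p = -11.61·(43/1948.385) ≈ -0.26.
|E_p| < 1: demand is inelastic.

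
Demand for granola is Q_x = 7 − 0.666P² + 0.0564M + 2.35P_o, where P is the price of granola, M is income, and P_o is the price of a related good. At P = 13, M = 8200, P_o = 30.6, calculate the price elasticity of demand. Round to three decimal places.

-0.525

First evaluate Q_x: 7 − 0.666(13)² + 0.0564(8200) + 2.35(30.6) = 7 − 112.554 + 462.48 + 71.91 = 428.836.
∂Q_x/∂P = −2·0.666·P = -17.316, so E_p = -17.316·(13/428.836) ≈ -0.525.
|E_p| < 1: demand is inelastic.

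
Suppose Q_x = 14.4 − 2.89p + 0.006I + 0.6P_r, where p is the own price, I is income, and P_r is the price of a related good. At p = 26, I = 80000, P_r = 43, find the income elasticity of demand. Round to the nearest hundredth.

1.08

First evaluate Q_x: 14.4 − 2.89(26) + 0.006(80000) + 0.6(43) = 14.4 − 75.14 + 480 + 25.8 = 445.06.
∂Q_x/∂I = +0.006, so E_I = 0.006·(80000/445.06) ≈ 1.08.
E_I > 1: normal good (luxury).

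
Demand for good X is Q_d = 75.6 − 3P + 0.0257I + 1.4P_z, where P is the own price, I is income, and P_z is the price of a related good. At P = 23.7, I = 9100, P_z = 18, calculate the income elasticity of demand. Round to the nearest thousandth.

First evaluate Q_d: 75.6 − 3(23.7) + 0.0257(9100) + 1.4(18) = 75.6 − 71.1 + 233.87 + 25.2 = 263.57.
∂Q_d/∂I = +0.0257, so E_I = 0.0257·(9100/263.57) ≈ 0.887.
E_I ∈ (0,1): normal good (necessity).

0.887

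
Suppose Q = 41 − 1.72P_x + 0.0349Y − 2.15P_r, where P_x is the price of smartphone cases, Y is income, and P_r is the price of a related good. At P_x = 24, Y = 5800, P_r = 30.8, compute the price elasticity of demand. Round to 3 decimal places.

-0.304

At the given point, Q = 41 − 1.72(24) + 0.0349(5800) − 2.15(30.8) = 41 − 41.28 + 202.42 − 66.22 = 135.92.
∂Q/∂P_x = −1.72, so E_p = (−1.72)·(24/135.92) ≈ -0.304.
|E_p| < 1: demand is inelastic.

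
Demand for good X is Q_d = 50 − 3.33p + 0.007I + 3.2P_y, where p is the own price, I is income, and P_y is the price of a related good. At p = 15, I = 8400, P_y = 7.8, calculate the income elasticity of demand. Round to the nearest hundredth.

0.70

At the given point, Q_d = 50 − 3.33(15) + 0.007(8400) + 3.2(7.8) = 50 − 49.95 + 58.8 + 24.96 = 83.81.
∂Q_d/∂I = +0.007, so E_I = 0.007·(8400/83.81) ≈ 0.70.
E_I ∈ (0,1): normal good (necessity).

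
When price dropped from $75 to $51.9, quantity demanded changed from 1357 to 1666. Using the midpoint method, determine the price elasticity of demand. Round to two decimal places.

-0.56

%Δq = (1666 − 1357)/[(1357 + 1666)/2] = 309/1511.5 ≈ 0.2044.
%ΔP = (51.9 − 75)/[(75 + 51.9)/2] = -23.1/63.45 ≈ -0.3641.
Arc elasticity E = %Δq/%ΔP ≈ 0.2044/-0.3641 ≈ -0.56.
|E| < 1: demand is inelastic over this range.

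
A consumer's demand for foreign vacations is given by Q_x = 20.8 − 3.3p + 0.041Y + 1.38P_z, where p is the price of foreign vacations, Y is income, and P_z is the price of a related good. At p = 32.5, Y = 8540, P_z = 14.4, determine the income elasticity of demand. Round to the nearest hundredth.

1.23

First evaluate Q_x: 20.8 − 3.3(32.5) + 0.041(8540) + 1.38(14.4) = 20.8 − 107.25 + 350.14 + 19.872 = 283.562.
∂Q_x/∂Y = +0.041, so E_I = 0.041·(8540/283.562) ≈ 1.23.
E_I > 1: normal good (luxury).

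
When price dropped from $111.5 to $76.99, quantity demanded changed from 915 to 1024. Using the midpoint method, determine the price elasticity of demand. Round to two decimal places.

-0.31

%Δq = (1024 − 915)/[(915 + 1024)/2] = 109/969.5 ≈ 0.1124.
%ΔP = (76.99 − 111.5)/[(111.5 + 76.99)/2] = -34.51/94.245 ≈ -0.3662.
Arc elasticity E = %Δq/%ΔP ≈ 0.1124/-0.3662 ≈ -0.31.
|E| < 1: demand is inelastic over this range.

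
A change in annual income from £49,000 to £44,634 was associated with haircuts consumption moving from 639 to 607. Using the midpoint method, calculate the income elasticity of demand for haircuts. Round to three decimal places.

0.551

%ΔQ = (607 − 639)/[(639+607)/2] = -32/623 ≈ -0.0514.
%ΔI = (44,634 − 49,000)/[(49,000+44,634)/2] = -4366/46817 ≈ -0.0933.
E_I = %ΔQ/%ΔI ≈ 0.551.
E_I ∈ (0,1): normal good (necessity).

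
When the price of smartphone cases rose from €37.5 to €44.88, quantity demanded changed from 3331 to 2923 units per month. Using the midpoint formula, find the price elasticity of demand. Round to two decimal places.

%Δq = (2923 − 3331)/[(3331 + 2923)/2] = -408/3127 ≈ -0.1305.
%ΔP = (44.88 − 37.5)/[(37.5 + 44.88)/2] = 7.38/41.19 ≈ 0.1792.
Arc elasticity E = %Δq/%ΔP ≈ -0.1305/0.1792 ≈ -0.73.
|E| < 1: demand is inelastic over this range.

-0.73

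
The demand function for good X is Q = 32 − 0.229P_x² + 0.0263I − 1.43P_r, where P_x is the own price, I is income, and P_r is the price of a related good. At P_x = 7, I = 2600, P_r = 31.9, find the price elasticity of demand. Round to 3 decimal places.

First evaluate Q: 32 − 0.229(7)² + 0.0263(2600) − 1.43(31.9) = 32 − 11.221 + 68.38 − 45.617 = 43.542.
∂Q/∂P_x = −2·0.229·P_x = -3.206, so E_p = -3.206·(7/43.542) ≈ -0.515.
|E_p| < 1: demand is inelastic.

-0.515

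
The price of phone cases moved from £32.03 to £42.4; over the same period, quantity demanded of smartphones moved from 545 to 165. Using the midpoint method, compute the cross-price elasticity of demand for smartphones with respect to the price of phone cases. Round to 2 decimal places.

-3.84

%ΔQ_x = (165 − 545)/[(545+165)/2] = -380/355 ≈ -1.0704.
%ΔP_y = (42.4 − 32.03)/[(32.03+42.4)/2] ≈ 0.2787.
E_xy = -1.0704/0.2787 ≈ -3.84.
E_xy < 0, so smartphones and phone cases are complements.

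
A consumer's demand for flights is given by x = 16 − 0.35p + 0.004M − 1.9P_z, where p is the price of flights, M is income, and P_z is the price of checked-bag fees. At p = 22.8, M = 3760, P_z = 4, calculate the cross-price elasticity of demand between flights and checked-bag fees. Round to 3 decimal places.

-0.492

First evaluate x: 16 − 0.35(22.8) + 0.004(3760) − 1.9(4) = 16 − 7.98 + 15.04 − 7.6 = 15.46.
∂x/∂P_z = −1.9, so E_xy = -1.9·(4/15.46) ≈ -0.492.
E_xy < 0: the goods are complements.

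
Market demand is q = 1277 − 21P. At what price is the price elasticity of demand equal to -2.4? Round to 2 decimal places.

42.92

Set −bP/(a − bP) = −2.4 ⇒ bP = 2.4(a − bP) ⇒ bP(1+2.4) = 2.4·a.
P = 2.4·1277/(21·3.4) ≈ 42.92.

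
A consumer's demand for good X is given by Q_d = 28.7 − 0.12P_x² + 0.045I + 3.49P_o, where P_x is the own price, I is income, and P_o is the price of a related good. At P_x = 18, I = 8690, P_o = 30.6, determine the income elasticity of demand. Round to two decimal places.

At the given point, Q_d = 28.7 − 0.12(18)² + 0.045(8690) + 3.49(30.6) = 28.7 − 38.88 + 391.05 + 106.794 = 487.664.
∂Q_d/∂I = +0.045, so E_I = 0.045·(8690/487.664) ≈ 0.80.
E_I ∈ (0,1): normal good (necessity).

0.80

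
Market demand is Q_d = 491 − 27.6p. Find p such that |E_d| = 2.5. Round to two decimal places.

12.71

Set −bp/(a − bp) = −2.5 ⇒ bp = 2.5(a − bp) ⇒ bp(1+2.5) = 2.5·a.
p = 2.5·491/(27.6·3.5) ≈ 12.71.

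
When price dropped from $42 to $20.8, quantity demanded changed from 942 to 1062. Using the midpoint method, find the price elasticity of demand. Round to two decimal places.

-0.18

%ΔQ = (1062 − 942)/[(942 + 1062)/2] = 120/1002 ≈ 0.1198.
%Δp = (20.8 − 42)/[(42 + 20.8)/2] = -21.2/31.4 ≈ -0.6752.
Arc elasticity E = %ΔQ/%Δp ≈ 0.1198/-0.6752 ≈ -0.18.
|E| < 1: demand is inelastic over this range.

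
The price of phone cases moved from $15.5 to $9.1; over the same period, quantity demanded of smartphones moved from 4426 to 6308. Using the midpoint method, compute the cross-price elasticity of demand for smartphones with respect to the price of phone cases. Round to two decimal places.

-0.67

%ΔQ_x = (6308 − 4426)/[(4426+6308)/2] = 1882/5367 ≈ 0.3507.
%ΔP_y = (9.1 − 15.5)/[(15.5+9.1)/2] ≈ -0.5203.
E_xy = 0.3507/-0.5203 ≈ -0.67.
E_xy < 0, so smartphones and phone cases are complements.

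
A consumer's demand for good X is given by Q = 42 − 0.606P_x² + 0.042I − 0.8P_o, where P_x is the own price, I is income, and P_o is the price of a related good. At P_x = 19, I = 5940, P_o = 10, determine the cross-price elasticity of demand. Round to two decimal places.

At the given point, Q = 42 − 0.606(19)² + 0.042(5940) − 0.8(10) = 42 − 218.766 + 249.48 − 8 = 64.714.
∂Q/∂P_o = −0.8, so E_xy = -0.8·(10/64.714) ≈ -0.12.
E_xy < 0: the goods are complements.

-0.12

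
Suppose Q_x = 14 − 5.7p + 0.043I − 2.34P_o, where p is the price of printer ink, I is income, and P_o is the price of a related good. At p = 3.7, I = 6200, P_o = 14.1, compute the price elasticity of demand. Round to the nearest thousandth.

Q_x = 14 − 5.7(3.7) + 0.043(6200) − 2.34(14.1) = 14 − 21.09 + 266.6 − 32.994 = 226.516.
∂Q_x/∂p = −5.7, so E_p = (−5.7)·(3.7/226.516) ≈ -0.093.
|E_p| < 1: demand is inelastic.

-0.093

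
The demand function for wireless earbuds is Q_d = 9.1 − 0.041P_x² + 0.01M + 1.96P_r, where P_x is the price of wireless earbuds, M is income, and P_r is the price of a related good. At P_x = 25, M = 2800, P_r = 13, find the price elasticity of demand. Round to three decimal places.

-1.387

At the given point, Q_d = 9.1 − 0.041(25)² + 0.01(2800) + 1.96(13) = 9.1 − 25.625 + 28 + 25.48 = 36.955.
∂Q_d/∂P_x = −2·0.041·P_x = -2.05, so E_p = -2.05·(25/36.955) ≈ -1.387.
|E_p| > 1: demand is elastic.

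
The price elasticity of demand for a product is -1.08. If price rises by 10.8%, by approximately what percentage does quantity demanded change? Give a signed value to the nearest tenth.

%ΔQ ≈ E × %ΔP = (-1.08) × (10.8%) ≈ -11.7%.

-11.7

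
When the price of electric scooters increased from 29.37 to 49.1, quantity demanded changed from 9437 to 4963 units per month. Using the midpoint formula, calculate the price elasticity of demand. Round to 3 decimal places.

-1.236

%Δq = (4963 − 9437)/[(9437 + 4963)/2] = -4474/7200 ≈ -0.6214.
%ΔP = (49.1 − 29.37)/[(29.37 + 49.1)/2] = 19.73/39.235 ≈ 0.5029.
Arc elasticity E = %Δq/%ΔP ≈ -0.6214/0.5029 ≈ -1.236.
|E| > 1: demand is elastic over this range.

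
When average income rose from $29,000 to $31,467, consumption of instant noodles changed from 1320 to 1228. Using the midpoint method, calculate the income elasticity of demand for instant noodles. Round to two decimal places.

%ΔQ = (1228 − 1320)/[(1320+1228)/2] = -92/1274 ≈ -0.0722.
%ΔM = (31,467 − 29,000)/[(29,000+31,467)/2] = 2467/30233.5 ≈ 0.0816.
E_I = %ΔQ/%ΔM ≈ -0.88.
E_I < 0: inferior good.

-0.88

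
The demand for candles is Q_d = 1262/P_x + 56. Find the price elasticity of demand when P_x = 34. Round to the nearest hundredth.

-0.40

At P_x = 34, Q_d = 93.1176.
dQ_d/dP_x = −1262/P_x² = −1.0917.
Point elasticity E = (dQ_d/dP_x)·(P_x/Q_d) = -1.0917 × 34/93.1176 ≈ -0.40.
|E| < 1, so demand is inelastic at this price.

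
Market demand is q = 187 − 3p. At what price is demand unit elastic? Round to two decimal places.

31.17

For linear demand q = a − bp, E = −bp/(a − bp). |E| = 1 ⇒ bp = a − bp ⇒ p = a/(2b).
p = 187/(2·3) ≈ 31.17.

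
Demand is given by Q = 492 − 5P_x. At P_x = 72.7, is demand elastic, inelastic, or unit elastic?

elastic

At P_x = 72.7, Q = 128.5.
dQ/dP_x = −5.
Point elasticity E = (dQ/dP_x)·(P_x/Q) = -5 × 72.7/128.5 ≈ -2.829.
|E| ≈ 2.829 > 1, so demand is elastic.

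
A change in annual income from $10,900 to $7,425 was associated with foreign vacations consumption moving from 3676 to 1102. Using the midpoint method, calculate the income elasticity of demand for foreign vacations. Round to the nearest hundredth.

%ΔQ = (1102 − 3676)/[(3676+1102)/2] = -2574/2389 ≈ -1.0774.
%ΔY = (7,425 − 10,900)/[(10,900+7,425)/2] = -3475/9162.5 ≈ -0.3793.
E_I = %ΔQ/%ΔY ≈ 2.84.
E_I > 1: normal good (luxury).

2.84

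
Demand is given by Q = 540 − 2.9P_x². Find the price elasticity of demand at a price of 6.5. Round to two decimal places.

At P_x = 6.5, Q = 417.475.
dQ/dP_x = −2·2.9·P_x = −37.7.
Point elasticity E = (dQ/dP_x)·(P_x/Q) = -37.7 × 6.5/417.475 ≈ -0.59.
|E| < 1, so demand is inelastic at this price.

-0.59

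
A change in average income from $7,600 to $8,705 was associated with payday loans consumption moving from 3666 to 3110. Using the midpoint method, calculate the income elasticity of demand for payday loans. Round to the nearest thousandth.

-1.211

%ΔQ = (3110 − 3666)/[(3666+3110)/2] = -556/3388 ≈ -0.1641.
%ΔI = (8,705 − 7,600)/[(7,600+8,705)/2] = 1105/8152.5 ≈ 0.1355.
E_I = %ΔQ/%ΔI ≈ -1.211.
E_I < 0: inferior good.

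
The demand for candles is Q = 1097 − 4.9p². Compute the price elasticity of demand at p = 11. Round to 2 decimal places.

-2.35

At p = 11, Q = 504.1.
dQ/dp = −2·4.9·p = −107.8.
Point elasticity E = (dQ/dp)·(p/Q) = -107.8 × 11/504.1 ≈ -2.35.
|E| > 1, so demand is elastic at this price.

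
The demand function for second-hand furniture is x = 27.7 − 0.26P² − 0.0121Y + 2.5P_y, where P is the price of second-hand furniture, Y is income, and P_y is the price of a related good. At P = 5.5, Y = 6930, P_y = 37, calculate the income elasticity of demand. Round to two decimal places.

-2.94

First evaluate x: 27.7 − 0.26(5.5)² − 0.0121(6930) + 2.5(37) = 27.7 − 7.865 − 83.853 + 92.5 = 28.482.
∂x/∂Y = −0.0121, so E_I = -0.0121·(6930/28.482) ≈ -2.94.
E_I < 0: inferior good.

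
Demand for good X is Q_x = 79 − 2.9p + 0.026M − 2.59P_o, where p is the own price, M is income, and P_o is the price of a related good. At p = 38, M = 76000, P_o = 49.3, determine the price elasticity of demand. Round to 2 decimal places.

-0.06

Evaluating quantity at (p, M, P_o) gives Q_x = 79 − 2.9(38) + 0.026(76000) − 2.59(49.3) = 79 − 110.2 + 1976 − 127.687 = 1817.113.
∂Q_x/∂p = −2.9, so E_p = (−2.9)·(38/1817.113) ≈ -0.06.
|E_p| < 1: demand is inelastic.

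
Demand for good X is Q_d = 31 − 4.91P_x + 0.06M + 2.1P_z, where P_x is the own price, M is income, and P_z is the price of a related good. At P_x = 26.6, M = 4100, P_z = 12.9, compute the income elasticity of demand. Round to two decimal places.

1.42

Substituting, Q_d = 31 − 4.91(26.6) + 0.06(4100) + 2.1(12.9) = 31 − 130.606 + 246 + 27.09 = 173.484.
∂Q_d/∂M = +0.06, so E_I = 0.06·(4100/173.484) ≈ 1.42.
E_I > 1: normal good (luxury).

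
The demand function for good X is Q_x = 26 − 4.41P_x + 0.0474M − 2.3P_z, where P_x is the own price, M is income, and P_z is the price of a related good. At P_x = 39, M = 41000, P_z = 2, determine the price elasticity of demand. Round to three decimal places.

-0.096

Substituting, Q_x = 26 − 4.41(39) + 0.0474(41000) − 2.3(2) = 26 − 171.99 + 1943.4 − 4.6 = 1792.81.
∂Q_x/∂P_x = −4.41, so E_p = (−4.41)·(39/1792.81) ≈ -0.096.
|E_p| < 1: demand is inelastic.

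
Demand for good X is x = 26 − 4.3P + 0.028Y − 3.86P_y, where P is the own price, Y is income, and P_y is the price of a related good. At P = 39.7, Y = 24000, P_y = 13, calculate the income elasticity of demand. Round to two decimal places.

1.41

At the given point, x = 26 − 4.3(39.7) + 0.028(24000) − 3.86(13) = 26 − 170.71 + 672 − 50.18 = 477.11.
∂x/∂Y = +0.028, so E_I = 0.028·(24000/477.11) ≈ 1.41.
E_I > 1: normal good (luxury).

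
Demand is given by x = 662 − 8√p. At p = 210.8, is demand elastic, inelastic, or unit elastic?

At p = 210.8, x = 545.8484.
dx/dp = −8/(2√p) = −8/(2·14.519).
Point elasticity E = (dx/dp)·(p/x) = -0.2755 × 210.8/545.8484 ≈ -0.106.
|E| ≈ 0.106 < 1, so demand is inelastic.

inelastic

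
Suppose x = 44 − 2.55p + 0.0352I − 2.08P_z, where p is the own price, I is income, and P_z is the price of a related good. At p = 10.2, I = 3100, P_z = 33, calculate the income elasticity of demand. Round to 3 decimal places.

x = 44 − 2.55(10.2) + 0.0352(3100) − 2.08(33) = 44 − 26.01 + 109.12 − 68.64 = 58.47.
∂x/∂I = +0.0352, so E_I = 0.0352·(3100/58.47) ≈ 1.866.
E_I > 1: normal good (luxury).

1.866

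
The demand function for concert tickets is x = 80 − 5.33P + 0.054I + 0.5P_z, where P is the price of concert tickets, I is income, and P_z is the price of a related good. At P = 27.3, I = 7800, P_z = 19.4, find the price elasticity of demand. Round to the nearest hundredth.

-0.40

Evaluating quantity at (P, I, P_z) gives x = 80 − 5.33(27.3) + 0.054(7800) + 0.5(19.4) = 80 − 145.509 + 421.2 + 9.7 = 365.391.
∂x/∂P = −5.33, so E_p = (−5.33)·(27.3/365.391) ≈ -0.40.
|E_p| < 1: demand is inelastic.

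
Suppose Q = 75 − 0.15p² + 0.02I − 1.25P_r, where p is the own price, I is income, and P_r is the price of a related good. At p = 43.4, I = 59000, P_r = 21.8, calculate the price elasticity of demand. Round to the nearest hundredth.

Evaluating quantity at (p, I, P_r) gives Q = 75 − 0.15(43.4)² + 0.02(59000) − 1.25(21.8) = 75 − 282.534 + 1180 − 27.25 = 945.216.
∂Q/∂p = −2·0.15·p = -13.02, so E_p = -13.02·(43.4/945.216) ≈ -0.60.
|E_p| < 1: demand is inelastic.

-0.60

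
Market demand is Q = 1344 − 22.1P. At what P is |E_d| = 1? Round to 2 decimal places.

30.41

For linear demand Q = a − bP, E = −bP/(a − bP). |E| = 1 ⇒ bP = a − bP ⇒ P = a/(2b).
P = 1344/(2·22.1) ≈ 30.41.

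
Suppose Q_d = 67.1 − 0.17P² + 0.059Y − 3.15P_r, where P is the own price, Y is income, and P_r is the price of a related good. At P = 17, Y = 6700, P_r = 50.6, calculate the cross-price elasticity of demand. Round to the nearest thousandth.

-0.628

Evaluating quantity at (P, Y, P_r) gives Q_d = 67.1 − 0.17(17)² + 0.059(6700) − 3.15(50.6) = 67.1 − 49.13 + 395.3 − 159.39 = 253.88.
∂Q_d/∂P_r = −3.15, so E_xy = -3.15·(50.6/253.88) ≈ -0.628.
E_xy < 0: the goods are complements.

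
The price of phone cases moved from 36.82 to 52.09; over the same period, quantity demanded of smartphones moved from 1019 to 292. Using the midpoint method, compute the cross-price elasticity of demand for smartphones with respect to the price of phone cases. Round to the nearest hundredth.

-3.23

%ΔQ_x = (292 − 1019)/[(1019+292)/2] = -727/655.5 ≈ -1.1091.
%ΔP_y = (52.09 − 36.82)/[(36.82+52.09)/2] ≈ 0.3435.
E_xy = -1.1091/0.3435 ≈ -3.23.
E_xy < 0, so smartphones and phone cases are complements.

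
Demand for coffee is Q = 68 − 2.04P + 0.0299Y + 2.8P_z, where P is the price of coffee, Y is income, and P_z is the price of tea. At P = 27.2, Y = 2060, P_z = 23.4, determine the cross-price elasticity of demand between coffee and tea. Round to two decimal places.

Evaluating quantity at (P, Y, P_z) gives Q = 68 − 2.04(27.2) + 0.0299(2060) + 2.8(23.4) = 68 − 55.488 + 61.594 + 65.52 = 139.626.
∂Q/∂P_z = +2.8, so E_xy = 2.8·(23.4/139.626) ≈ 0.47.
E_xy > 0: the goods are substitutes.

0.47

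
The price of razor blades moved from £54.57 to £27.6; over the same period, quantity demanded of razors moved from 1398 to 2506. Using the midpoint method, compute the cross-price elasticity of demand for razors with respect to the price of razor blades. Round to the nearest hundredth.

-0.86

%ΔQ_x = (2506 − 1398)/[(1398+2506)/2] = 1108/1952 ≈ 0.5676.
%ΔP_y = (27.6 − 54.57)/[(54.57+27.6)/2] ≈ -0.6564.
E_xy = 0.5676/-0.6564 ≈ -0.86.
E_xy < 0, so razors and razor blades are complements.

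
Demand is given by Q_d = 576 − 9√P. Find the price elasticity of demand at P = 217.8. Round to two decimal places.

At P = 217.8, Q_d = 443.1776.
dQ_d/dP = −9/(2√P) = −9/(2·14.758).
Point elasticity E = (dQ_d/dP)·(P/Q_d) = -0.3049 × 217.8/443.1776 ≈ -0.15.
|E| < 1, so demand is inelastic at this price.

-0.15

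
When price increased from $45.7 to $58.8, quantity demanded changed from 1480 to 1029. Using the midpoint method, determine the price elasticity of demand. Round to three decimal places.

%ΔQ = (1029 − 1480)/[(1480 + 1029)/2] = -451/1254.5 ≈ -0.3595.
%ΔP = (58.8 − 45.7)/[(45.7 + 58.8)/2] = 13.1/52.25 ≈ 0.2507.
Arc elasticity E = %ΔQ/%ΔP ≈ -0.3595/0.2507 ≈ -1.434.
|E| > 1: demand is elastic over this range.

-1.434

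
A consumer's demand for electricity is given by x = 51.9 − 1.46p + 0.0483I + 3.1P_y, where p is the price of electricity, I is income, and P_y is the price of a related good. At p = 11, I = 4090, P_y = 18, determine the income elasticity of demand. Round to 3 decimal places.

0.683

x = 51.9 − 1.46(11) + 0.0483(4090) + 3.1(18) = 51.9 − 16.06 + 197.547 + 55.8 = 289.187.
∂x/∂I = +0.0483, so E_I = 0.0483·(4090/289.187) ≈ 0.683.
E_I ∈ (0,1): normal good (necessity).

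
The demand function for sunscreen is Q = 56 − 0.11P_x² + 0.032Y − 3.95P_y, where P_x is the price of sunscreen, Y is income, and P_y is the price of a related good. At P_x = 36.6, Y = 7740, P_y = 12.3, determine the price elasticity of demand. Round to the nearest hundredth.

Substituting, Q = 56 − 0.11(36.6)² + 0.032(7740) − 3.95(12.3) = 56 − 147.3516 + 247.68 − 48.585 = 107.7434.
∂Q/∂P_x = −2·0.11·P_x = -8.052, so E_p = -8.052·(36.6/107.7434) ≈ -2.74.
|E_p| > 1: demand is elastic.

-2.74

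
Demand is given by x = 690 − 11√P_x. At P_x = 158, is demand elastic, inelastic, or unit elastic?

inelastic

At P_x = 158, x = 551.7321.
dx/dP_x = −11/(2√P_x) = −11/(2·12.5698).
Point elasticity E = (dx/dP_x)·(P_x/x) = -0.4376 × 158/551.7321 ≈ -0.125.
|E| ≈ 0.125 < 1, so demand is inelastic.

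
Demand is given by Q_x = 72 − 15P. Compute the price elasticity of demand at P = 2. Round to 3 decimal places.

-0.714

At P = 2, Q_x = 42.
dQ_x/dP = −15.
Point elasticity E = (dQ_x/dP)·(P/Q_x) = -15 × 2/42 ≈ -0.714.
|E| < 1, so demand is inelastic at this price.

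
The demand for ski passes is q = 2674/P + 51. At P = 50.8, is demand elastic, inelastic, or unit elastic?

At P = 50.8, q = 103.6378.
dq/dP = −2674/P² = −1.0362.
Point elasticity E = (dq/dP)·(P/q) = -1.0362 × 50.8/103.6378 ≈ -0.508.
|E| ≈ 0.508 < 1, so demand is inelastic.

inelastic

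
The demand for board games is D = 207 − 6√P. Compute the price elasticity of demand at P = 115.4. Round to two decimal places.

At P = 115.4, D = 142.5454.
dD/dP = −6/(2√P) = −6/(2·10.7424).
Point elasticity E = (dD/dP)·(P/D) = -0.2793 × 115.4/142.5454 ≈ -0.23.
|E| < 1, so demand is inelastic at this price.

-0.23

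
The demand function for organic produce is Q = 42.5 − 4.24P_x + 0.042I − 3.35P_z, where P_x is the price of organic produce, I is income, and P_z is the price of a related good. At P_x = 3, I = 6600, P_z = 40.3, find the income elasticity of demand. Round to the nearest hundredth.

Substituting, Q = 42.5 − 4.24(3) + 0.042(6600) − 3.35(40.3) = 42.5 − 12.72 + 277.2 − 135.005 = 171.975.
∂Q/∂I = +0.042, so E_I = 0.042·(6600/171.975) ≈ 1.61.
E_I > 1: normal good (luxury).

1.61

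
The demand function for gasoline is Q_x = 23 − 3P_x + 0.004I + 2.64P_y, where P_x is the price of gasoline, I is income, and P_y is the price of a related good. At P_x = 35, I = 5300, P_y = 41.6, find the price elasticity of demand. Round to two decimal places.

-2.14

Q_x = 23 − 3(35) + 0.004(5300) + 2.64(41.6) = 23 − 105 + 21.2 + 109.824 = 49.024.
∂Q_x/∂P_x = −3, so E_p = (−3)·(35/49.024) ≈ -2.14.
|E_p| > 1: demand is elastic.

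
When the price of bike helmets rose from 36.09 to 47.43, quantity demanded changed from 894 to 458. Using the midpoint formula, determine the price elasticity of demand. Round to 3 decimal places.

%Δq = (458 − 894)/[(894 + 458)/2] = -436/676 ≈ -0.6450.
%Δp = (47.43 − 36.09)/[(36.09 + 47.43)/2] = 11.34/41.76 ≈ 0.2716.
Arc elasticity E = %Δq/%Δp ≈ -0.6450/0.2716 ≈ -2.375.
|E| > 1: demand is elastic over this range.

-2.375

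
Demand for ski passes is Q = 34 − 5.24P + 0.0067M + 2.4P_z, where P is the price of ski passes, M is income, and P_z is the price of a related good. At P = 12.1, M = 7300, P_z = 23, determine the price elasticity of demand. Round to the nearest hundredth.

-0.85

First evaluate Q: 34 − 5.24(12.1) + 0.0067(7300) + 2.4(23) = 34 − 63.404 + 48.91 + 55.2 = 74.706.
∂Q/∂P = −5.24, so E_p = (−5.24)·(12.1/74.706) ≈ -0.85.
|E_p| < 1: demand is inelastic.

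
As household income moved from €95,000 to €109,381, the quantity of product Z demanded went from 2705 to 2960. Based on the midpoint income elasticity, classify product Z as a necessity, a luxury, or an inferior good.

%ΔQ = (2960 − 2705)/[(2705+2960)/2] = 255/2832.5 ≈ 0.0900.
%ΔM = (109,381 − 95,000)/[(95,000+109,381)/2] = 14381/102190.5 ≈ 0.1407.
E_I = %ΔQ/%ΔM ≈ 0.640.
E_I ∈ (0,1): normal good (necessity).

necessity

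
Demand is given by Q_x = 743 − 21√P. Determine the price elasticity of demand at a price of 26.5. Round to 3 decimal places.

-0.085

At P = 26.5, Q_x = 634.8959.
dQ_x/dP = −21/(2√P) = −21/(2·5.1478).
Point elasticity E = (dQ_x/dP)·(P/Q_x) = -2.0397 × 26.5/634.8959 ≈ -0.085.
|E| < 1, so demand is inelastic at this price.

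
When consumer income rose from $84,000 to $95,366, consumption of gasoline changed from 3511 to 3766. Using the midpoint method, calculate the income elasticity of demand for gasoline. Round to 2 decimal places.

%ΔQ = (3766 − 3511)/[(3511+3766)/2] = 255/3638.5 ≈ 0.0701.
%ΔM = (95,366 − 84,000)/[(84,000+95,366)/2] = 11366/89683 ≈ 0.1267.
E_I = %ΔQ/%ΔM ≈ 0.55.
E_I ∈ (0,1): normal good (necessity).

0.55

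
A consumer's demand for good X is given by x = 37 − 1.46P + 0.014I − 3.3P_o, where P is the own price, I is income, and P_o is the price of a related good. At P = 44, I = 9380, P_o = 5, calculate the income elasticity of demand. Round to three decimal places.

At the given point, x = 37 − 1.46(44) + 0.014(9380) − 3.3(5) = 37 − 64.24 + 131.32 − 16.5 = 87.58.
∂x/∂I = +0.014, so E_I = 0.014·(9380/87.58) ≈ 1.499.
E_I > 1: normal good (luxury).

1.499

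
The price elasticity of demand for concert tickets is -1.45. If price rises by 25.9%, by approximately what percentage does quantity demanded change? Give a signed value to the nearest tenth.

-37.6

%ΔQ ≈ E × %ΔP = (-1.45) × (25.9%) ≈ -37.6%.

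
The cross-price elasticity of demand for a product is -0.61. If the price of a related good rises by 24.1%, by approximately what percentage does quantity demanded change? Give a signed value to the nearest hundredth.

-14.70

%ΔQ ≈ E × %ΔP_y = (-0.61) × (24.1%) ≈ -14.70%.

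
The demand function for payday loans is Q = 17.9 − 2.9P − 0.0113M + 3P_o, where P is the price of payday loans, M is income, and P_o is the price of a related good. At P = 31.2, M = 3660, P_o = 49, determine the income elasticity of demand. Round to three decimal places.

Substituting, Q = 17.9 − 2.9(31.2) − 0.0113(3660) + 3(49) = 17.9 − 90.48 − 41.358 + 147 = 33.062.
∂Q/∂M = −0.0113, so E_I = -0.0113·(3660/33.062) ≈ -1.251.
E_I < 0: inferior good.

-1.251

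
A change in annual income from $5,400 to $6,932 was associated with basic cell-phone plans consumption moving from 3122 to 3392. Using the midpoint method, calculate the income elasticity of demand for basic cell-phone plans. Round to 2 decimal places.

0.33

%ΔQ = (3392 − 3122)/[(3122+3392)/2] = 270/3257 ≈ 0.0829.
%ΔY = (6,932 − 5,400)/[(5,400+6,932)/2] = 1532/6166 ≈ 0.2485.
E_I = %ΔQ/%ΔY ≈ 0.33.
E_I ∈ (0,1): normal good (necessity).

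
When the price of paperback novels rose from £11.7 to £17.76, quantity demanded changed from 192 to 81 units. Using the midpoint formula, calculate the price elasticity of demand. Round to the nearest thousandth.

%ΔQ = (81 − 192)/[(192 + 81)/2] = -111/136.5 ≈ -0.8132.
%Δp = (17.76 − 11.7)/[(11.7 + 17.76)/2] = 6.06/14.73 ≈ 0.4114.
Arc elasticity E = %ΔQ/%Δp ≈ -0.8132/0.4114 ≈ -1.977.
|E| > 1: demand is elastic over this range.

-1.977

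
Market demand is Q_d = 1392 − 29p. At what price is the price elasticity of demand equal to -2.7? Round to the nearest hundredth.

35.03

Set −bp/(a − bp) = −2.7 ⇒ bp = 2.7(a − bp) ⇒ bp(1+2.7) = 2.7·a.
p = 2.7·1392/(29·3.7) ≈ 35.03.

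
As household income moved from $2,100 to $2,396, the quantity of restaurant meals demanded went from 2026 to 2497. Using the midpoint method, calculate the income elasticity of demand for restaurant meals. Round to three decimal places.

%ΔQ = (2497 − 2026)/[(2026+2497)/2] = 471/2261.5 ≈ 0.2083.
%ΔY = (2,396 − 2,100)/[(2,100+2,396)/2] = 296/2248 ≈ 0.1317.
E_I = %ΔQ/%ΔY ≈ 1.582.
E_I > 1: normal good (luxury).

1.582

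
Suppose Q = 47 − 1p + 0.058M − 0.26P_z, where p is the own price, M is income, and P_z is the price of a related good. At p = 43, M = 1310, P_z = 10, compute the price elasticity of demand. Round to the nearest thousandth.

-0.556

Evaluating quantity at (p, M, P_z) gives Q = 47 − 1(43) + 0.058(1310) − 0.26(10) = 47 − 43 + 75.98 − 2.6 = 77.38.
∂Q/∂p = −1, so E_p = (−1)·(43/77.38) ≈ -0.556.
|E_p| < 1: demand is inelastic.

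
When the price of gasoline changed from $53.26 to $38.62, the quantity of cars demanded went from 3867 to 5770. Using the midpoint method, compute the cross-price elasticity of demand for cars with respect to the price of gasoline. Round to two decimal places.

%ΔQ_x = (5770 − 3867)/[(3867+5770)/2] = 1903/4818.5 ≈ 0.3949.
%ΔP_y = (38.62 − 53.26)/[(53.26+38.62)/2] ≈ -0.3187.
E_xy = 0.3949/-0.3187 ≈ -1.24.
E_xy < 0, so cars and gasoline are complements.

-1.24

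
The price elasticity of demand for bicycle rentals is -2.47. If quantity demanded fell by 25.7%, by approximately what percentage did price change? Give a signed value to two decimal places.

10.40

%ΔQ ≈ E × %ΔP ⇒ %ΔP = %ΔQ / E = (-25.7%)/(-2.47) ≈ 10.40%.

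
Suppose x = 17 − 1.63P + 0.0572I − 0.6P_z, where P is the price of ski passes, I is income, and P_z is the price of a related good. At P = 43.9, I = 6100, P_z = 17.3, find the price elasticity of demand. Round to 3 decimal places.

First evaluate x: 17 − 1.63(43.9) + 0.0572(6100) − 0.6(17.3) = 17 − 71.557 + 348.92 − 10.38 = 283.983.
∂x/∂P = −1.63, so E_p = (−1.63)·(43.9/283.983) ≈ -0.252.
|E_p| < 1: demand is inelastic.

-0.252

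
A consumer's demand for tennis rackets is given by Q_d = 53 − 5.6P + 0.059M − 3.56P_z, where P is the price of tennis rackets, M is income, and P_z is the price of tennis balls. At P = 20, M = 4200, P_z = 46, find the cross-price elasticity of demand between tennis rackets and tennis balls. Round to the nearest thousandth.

At the given point, Q_d = 53 − 5.6(20) + 0.059(4200) − 3.56(46) = 53 − 112 + 247.8 − 163.76 = 25.04.
∂Q_d/∂P_z = −3.56, so E_xy = -3.56·(46/25.04) ≈ -6.540.
E_xy < 0: the goods are complements.

-6.540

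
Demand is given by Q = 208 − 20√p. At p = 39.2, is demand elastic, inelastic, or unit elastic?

inelastic

At p = 39.2, Q = 82.7802.
dQ/dp = −20/(2√p) = −20/(2·6.261).
Point elasticity E = (dQ/dp)·(p/Q) = -1.5972 × 39.2/82.7802 ≈ -0.756.
|E| ≈ 0.756 < 1, so demand is inelastic.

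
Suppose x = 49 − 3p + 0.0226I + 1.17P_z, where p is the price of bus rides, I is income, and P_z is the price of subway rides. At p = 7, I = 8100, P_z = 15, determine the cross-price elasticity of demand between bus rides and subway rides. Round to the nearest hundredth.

First evaluate x: 49 − 3(7) + 0.0226(8100) + 1.17(15) = 49 − 21 + 183.06 + 17.55 = 228.61.
∂x/∂P_z = +1.17, so E_xy = 1.17·(15/228.61) ≈ 0.08.
E_xy > 0: the goods are substitutes.

0.08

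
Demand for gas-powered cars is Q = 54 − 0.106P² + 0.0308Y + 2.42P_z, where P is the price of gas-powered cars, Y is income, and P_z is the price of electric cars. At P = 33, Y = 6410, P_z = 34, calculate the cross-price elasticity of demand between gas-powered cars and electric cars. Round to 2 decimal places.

Q = 54 − 0.106(33)² + 0.0308(6410) + 2.42(34) = 54 − 115.434 + 197.428 + 82.28 = 218.274.
∂Q/∂P_z = +2.42, so E_xy = 2.42·(34/218.274) ≈ 0.38.
E_xy > 0: the goods are substitutes.

0.38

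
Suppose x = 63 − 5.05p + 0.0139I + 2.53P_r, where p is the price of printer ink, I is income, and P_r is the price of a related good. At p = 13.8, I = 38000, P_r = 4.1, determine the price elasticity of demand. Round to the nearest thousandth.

At the given point, x = 63 − 5.05(13.8) + 0.0139(38000) + 2.53(4.1) = 63 − 69.69 + 528.2 + 10.373 = 531.883.
∂x/∂p = −5.05, so E_p = (−5.05)·(13.8/531.883) ≈ -0.131.
|E_p| < 1: demand is inelastic.

-0.131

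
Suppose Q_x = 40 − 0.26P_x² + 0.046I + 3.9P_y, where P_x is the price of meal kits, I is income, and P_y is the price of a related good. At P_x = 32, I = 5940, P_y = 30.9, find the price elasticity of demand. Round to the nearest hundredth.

-3.18

First evaluate Q_x: 40 − 0.26(32)² + 0.046(5940) + 3.9(30.9) = 40 − 266.24 + 273.24 + 120.51 = 167.51.
∂Q_x/∂P_x = −2·0.26·P_x = -16.64, so E_p = -16.64·(32/167.51) ≈ -3.18.
|E_p| > 1: demand is elastic.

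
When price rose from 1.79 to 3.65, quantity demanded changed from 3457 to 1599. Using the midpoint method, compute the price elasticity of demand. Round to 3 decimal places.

%Δq = (1599 − 3457)/[(3457 + 1599)/2] = -1858/2528 ≈ -0.7350.
%ΔP = (3.65 − 1.79)/[(1.79 + 3.65)/2] = 1.86/2.72 ≈ 0.6838.
Arc elasticity E = %Δq/%ΔP ≈ -0.7350/0.6838 ≈ -1.075.
|E| > 1: demand is elastic over this range.

-1.075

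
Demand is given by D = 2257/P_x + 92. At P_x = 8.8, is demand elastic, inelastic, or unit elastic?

At P_x = 8.8, D = 348.4773.
dD/dP_x = −2257/P_x² = −29.1451.
Point elasticity E = (dD/dP_x)·(P_x/D) = -29.1451 × 8.8/348.4773 ≈ -0.736.
|E| ≈ 0.736 < 1, so demand is inelastic.

inelastic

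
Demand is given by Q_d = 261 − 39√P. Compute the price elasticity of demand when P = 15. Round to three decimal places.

-0.687

At P = 15, Q_d = 109.9536.
dQ_d/dP = −39/(2√P) = −39/(2·3.873).
Point elasticity E = (dQ_d/dP)·(P/Q_d) = -5.0349 × 15/109.9536 ≈ -0.687.
|E| < 1, so demand is inelastic at this price.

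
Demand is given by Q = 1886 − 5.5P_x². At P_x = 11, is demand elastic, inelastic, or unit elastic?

At P_x = 11, Q = 1220.5.
dQ/dP_x = −2·5.5·P_x = −121.
Point elasticity E = (dQ/dP_x)·(P_x/Q) = -121 × 11/1220.5 ≈ -1.091.
|E| ≈ 1.091 > 1, so demand is elastic.

elastic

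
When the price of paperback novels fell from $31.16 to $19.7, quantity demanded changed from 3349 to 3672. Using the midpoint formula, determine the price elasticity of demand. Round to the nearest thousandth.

%Δq = (3672 − 3349)/[(3349 + 3672)/2] = 323/3510.5 ≈ 0.0920.
%ΔP = (19.7 − 31.16)/[(31.16 + 19.7)/2] = -11.46/25.43 ≈ -0.4506.
Arc elasticity E = %Δq/%ΔP ≈ 0.0920/-0.4506 ≈ -0.204.
|E| < 1: demand is inelastic over this range.

-0.204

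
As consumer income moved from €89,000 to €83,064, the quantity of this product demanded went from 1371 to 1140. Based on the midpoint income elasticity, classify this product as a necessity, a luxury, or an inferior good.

%ΔQ = (1140 − 1371)/[(1371+1140)/2] = -231/1255.5 ≈ -0.1840.
%ΔI = (83,064 − 89,000)/[(89,000+83,064)/2] = -5936/86032 ≈ -0.0690.
E_I = %ΔQ/%ΔI ≈ 2.667.
E_I > 1: normal good (luxury).

luxury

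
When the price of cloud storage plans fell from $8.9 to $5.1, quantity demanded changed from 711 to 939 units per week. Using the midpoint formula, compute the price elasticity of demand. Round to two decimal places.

-0.51

%Δq = (939 − 711)/[(711 + 939)/2] = 228/825 ≈ 0.2764.
%ΔP = (5.1 − 8.9)/[(8.9 + 5.1)/2] = -3.8/7 ≈ -0.5429.
Arc elasticity E = %Δq/%ΔP ≈ 0.2764/-0.5429 ≈ -0.51.
|E| < 1: demand is inelastic over this range.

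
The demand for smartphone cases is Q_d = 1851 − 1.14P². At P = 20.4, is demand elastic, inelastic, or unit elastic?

At P = 20.4, Q_d = 1376.5776.
dQ_d/dP = −2·1.14·P = −46.512.
Point elasticity E = (dQ_d/dP)·(P/Q_d) = -46.512 × 20.4/1376.5776 ≈ -0.689.
|E| ≈ 0.689 < 1, so demand is inelastic.

inelastic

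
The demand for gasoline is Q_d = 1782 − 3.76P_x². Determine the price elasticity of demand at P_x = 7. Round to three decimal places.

At P_x = 7, Q_d = 1597.76.
dQ_d/dP_x = −2·3.76·P_x = −52.64.
Point elasticity E = (dQ_d/dP_x)·(P_x/Q_d) = -52.64 × 7/1597.76 ≈ -0.231.
|E| < 1, so demand is inelastic at this price.

-0.231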